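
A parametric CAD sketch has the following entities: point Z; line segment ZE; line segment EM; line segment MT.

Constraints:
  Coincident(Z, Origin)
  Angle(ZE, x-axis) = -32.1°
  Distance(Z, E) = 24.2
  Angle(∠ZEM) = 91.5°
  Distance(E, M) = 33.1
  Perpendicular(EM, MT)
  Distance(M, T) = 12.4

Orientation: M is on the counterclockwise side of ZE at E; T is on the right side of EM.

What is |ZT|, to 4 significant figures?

49.77

Z is at the origin; ZE runs at -32.1° with length 24.2, so E = 24.2·(cos -32.1°, sin -32.1°) = (20.50, -12.86). ∠ZEM = 91.5°, so EM runs at -32.1° + (180° − 91.5°) = 56.40° from the x-axis; with |EM| = 33.1, M = E + 33.1·(cos 56.40°, sin 56.40°) = (38.82, 14.71). EM ⟂ MT; with |MT| = 12.4 on the right of EM, T = M + 12.4·(0.8329, -0.5534) = (49.15, 7.848). Then |ZT| = |T − Z| = 49.77.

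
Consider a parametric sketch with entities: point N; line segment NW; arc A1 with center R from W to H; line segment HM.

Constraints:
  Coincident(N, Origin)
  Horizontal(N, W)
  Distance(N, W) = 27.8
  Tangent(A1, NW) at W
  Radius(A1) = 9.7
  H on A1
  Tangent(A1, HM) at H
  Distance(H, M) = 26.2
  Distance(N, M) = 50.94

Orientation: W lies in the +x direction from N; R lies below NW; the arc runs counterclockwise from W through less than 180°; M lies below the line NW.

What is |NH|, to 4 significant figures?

25.24

Checks: N.y = 0.00, W.y = 0.00 ✓; |RH| = 9.700 ✓; ∠(RH, HM) = 90.00° ✓; |HM| = 26.20 ✓; |NM| = 50.94 ✓.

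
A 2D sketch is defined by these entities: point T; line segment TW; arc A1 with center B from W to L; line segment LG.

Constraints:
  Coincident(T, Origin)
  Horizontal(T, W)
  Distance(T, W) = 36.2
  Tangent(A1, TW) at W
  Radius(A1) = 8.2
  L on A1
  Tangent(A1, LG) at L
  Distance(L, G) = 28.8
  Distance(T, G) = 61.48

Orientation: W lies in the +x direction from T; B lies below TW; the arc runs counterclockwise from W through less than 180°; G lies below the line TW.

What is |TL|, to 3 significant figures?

33.6

T is at the origin; T and W share the same y with |TW| = 36.2 and W on the +x side, so W = (36.2, 0.00). Since A1 is tangent to TW there, BW ⟂ TW, so B = W + (0, -8.2) = (36.2, -8.20). Since BL ⟂ LG (tangency), |BG| = √(8.2² + 28.8²) = 29.9 regardless of where L sits on A1. So G lies on both circle(T, 61.48) and circle(B, 29.9); the below-TW intersection is G = (51.1, -34.2). L is the foot of the tangent from G: L = (30.5, -14.1).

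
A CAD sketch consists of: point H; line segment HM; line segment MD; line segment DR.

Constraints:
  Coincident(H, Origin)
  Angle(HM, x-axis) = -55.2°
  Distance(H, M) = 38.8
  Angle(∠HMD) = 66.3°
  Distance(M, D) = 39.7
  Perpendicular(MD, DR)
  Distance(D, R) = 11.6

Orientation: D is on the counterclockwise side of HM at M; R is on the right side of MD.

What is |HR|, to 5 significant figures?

52.934

∠HMD = 66.3°, so MD runs at -55.2° + (180° − 66.3°) = 58.500° from the x-axis; with |MD| = 39.7, D = M + 39.7·(cos 58.500°, sin 58.500°) = (42.887, 1.9892). The perpendicularity gives DR at right angles to MD; with |DR| = 11.6 on the right of MD, R = D + 11.6·(0.85264, -0.52250) = (52.778, -4.0718). Then |HR| = |R − H| = 52.934.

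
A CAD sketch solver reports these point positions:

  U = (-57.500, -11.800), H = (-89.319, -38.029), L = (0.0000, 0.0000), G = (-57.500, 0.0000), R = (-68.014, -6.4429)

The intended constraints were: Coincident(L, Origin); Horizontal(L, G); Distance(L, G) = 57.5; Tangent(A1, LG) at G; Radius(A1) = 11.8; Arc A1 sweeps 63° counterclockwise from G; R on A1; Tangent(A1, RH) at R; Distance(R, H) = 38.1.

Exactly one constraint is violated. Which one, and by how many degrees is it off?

Tangent(A1, RH) at R — off by 7.00°.

L = (0.00, 0.00) ✓; L.y = 0.00, G.y = 0.00 ✓; |LG| = 57.50 ✓; ∠(UG, GL) = 90.00° ✓; |UG| = 11.80 ✓; bearing(U→R) − bearing(U→G) = 63.00° ✓; |UR| = 11.80 ✓; ∠(UR, RH) = 97.00° ✗; |RH| = 38.10 ✓.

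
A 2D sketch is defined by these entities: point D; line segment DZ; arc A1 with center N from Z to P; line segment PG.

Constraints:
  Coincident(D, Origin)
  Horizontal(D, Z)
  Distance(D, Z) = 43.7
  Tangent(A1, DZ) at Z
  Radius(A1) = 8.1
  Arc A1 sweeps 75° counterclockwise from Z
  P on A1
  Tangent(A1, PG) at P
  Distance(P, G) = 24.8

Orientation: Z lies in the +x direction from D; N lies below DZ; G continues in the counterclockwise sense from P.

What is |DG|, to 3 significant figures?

42.0

On A1, Z sits at bearing 90° from N; a 75° counterclockwise sweep puts P at bearing 165°, so P = N + 8.1·(cos 165°, sin 165°) = (35.9, -6.00). The tangent condition forces NP to be normal to PG, so PG runs along (−sin 165°, cos 165°); with |PG| = 24.8, G = (29.5, -30.0). Then |DG| = |G − D| = 42.0.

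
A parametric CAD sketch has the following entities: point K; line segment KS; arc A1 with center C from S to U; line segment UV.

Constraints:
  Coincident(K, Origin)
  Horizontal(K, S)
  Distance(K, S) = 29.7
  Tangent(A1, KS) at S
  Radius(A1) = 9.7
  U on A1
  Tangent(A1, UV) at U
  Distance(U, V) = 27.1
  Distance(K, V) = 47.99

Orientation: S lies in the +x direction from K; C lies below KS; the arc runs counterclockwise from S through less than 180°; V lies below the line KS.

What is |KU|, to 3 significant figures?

24.1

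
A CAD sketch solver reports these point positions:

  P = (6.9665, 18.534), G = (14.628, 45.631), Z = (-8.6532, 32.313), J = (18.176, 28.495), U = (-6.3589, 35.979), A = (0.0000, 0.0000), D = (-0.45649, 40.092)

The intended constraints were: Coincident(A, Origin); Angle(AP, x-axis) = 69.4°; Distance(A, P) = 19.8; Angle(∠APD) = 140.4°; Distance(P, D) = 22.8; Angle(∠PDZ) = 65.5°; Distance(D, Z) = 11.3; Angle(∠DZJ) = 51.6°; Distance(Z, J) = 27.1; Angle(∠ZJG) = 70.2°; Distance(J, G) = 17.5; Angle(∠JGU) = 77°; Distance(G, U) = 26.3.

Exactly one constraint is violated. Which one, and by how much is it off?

Distance(G, U) = 26.3 — off by 3.20.

A = (0.00, 0.00) ✓; AP at 69.40° ✓; |AP| = 19.80 ✓; ∠APD = 140.4° ✓; |PD| = 22.80 ✓; ∠PDZ = 65.50° ✓; |DZ| = 11.30 ✓; ∠DZJ = 51.60° ✓; |ZJ| = 27.10 ✓; ∠ZJG = 70.20° ✓; |JG| = 17.50 ✓; ∠JGU = 77.00° ✓; |GU| = 23.10 ✗.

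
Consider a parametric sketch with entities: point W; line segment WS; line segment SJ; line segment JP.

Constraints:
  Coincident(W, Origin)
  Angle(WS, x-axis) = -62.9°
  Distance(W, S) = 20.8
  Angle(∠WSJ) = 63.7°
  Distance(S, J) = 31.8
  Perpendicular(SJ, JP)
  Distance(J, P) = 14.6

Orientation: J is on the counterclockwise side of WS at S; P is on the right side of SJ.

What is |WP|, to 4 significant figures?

40.19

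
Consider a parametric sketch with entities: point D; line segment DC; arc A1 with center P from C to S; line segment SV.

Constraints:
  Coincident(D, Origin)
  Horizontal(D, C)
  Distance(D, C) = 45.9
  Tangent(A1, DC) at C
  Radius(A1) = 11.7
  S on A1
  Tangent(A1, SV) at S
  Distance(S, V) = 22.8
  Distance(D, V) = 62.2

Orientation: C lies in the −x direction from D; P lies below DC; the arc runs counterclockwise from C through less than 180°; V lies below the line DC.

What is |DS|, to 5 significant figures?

59.049

Checks: |PS| = 11.70 ✓; ∠(PS, SV) = 90.00° ✓; |SV| = 22.80 ✓; |DV| = 62.20 ✓.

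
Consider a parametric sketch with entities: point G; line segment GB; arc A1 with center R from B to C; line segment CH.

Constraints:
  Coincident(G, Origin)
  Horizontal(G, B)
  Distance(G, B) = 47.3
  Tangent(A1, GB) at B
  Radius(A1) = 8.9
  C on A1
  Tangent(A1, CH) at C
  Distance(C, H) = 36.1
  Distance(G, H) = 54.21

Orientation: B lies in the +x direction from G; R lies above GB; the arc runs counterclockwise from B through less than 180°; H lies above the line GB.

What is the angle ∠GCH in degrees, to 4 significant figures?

67.88°

G is at the origin; G and B share the same y with |GB| = 47.3 and B on the +x side, so B = (47.30, 0.000). The tangent condition forces RB to be normal to GB, so R = B + (0, 8.9) = (47.30, 8.900). Since RC ⟂ CH (tangency), |RH| = √(8.9² + 36.1²) = 37.18 regardless of where C sits on A1. So H lies on both circle(G, 54.21) and circle(R, 37.18); the above-GB intersection is H = (32.82, 43.15). C is the foot of the tangent from H: C = (54.43, 14.23).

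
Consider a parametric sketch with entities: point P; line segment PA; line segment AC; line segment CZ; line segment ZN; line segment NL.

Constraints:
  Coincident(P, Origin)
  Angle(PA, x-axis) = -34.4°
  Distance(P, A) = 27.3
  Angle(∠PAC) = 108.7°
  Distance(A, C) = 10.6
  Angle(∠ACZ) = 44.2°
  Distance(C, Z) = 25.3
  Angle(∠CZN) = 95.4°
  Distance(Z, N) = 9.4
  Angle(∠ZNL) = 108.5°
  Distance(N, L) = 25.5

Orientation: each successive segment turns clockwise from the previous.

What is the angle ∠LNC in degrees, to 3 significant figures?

43.6°

∠CZN = 95.4° gives ZN at 33.9° from the x-axis; with |ZN| = 9.4, N = (15.4, 1.85). ∠ZNL = 108.5° gives NL at -37.6° from the x-axis; with |NL| = 25.5, L = (35.6, -13.7). Then cos ∠LNC = NL·NC / (|NL||NC|), giving 43.6°.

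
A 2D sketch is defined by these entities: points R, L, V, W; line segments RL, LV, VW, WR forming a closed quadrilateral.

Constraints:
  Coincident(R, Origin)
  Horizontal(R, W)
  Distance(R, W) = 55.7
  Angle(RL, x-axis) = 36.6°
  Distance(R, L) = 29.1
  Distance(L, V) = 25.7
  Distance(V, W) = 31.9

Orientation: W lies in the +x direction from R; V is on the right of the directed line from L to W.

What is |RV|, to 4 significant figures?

26.25

Checks: |LV| = 25.70 ✓; |VW| = 31.90 ✓.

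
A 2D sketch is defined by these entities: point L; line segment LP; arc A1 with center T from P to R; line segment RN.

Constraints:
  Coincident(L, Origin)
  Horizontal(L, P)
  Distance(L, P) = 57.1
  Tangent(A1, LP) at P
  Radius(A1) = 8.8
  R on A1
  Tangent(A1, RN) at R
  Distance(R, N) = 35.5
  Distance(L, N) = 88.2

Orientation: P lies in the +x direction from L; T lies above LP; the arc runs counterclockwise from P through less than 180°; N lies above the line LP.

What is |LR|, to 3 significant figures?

65.3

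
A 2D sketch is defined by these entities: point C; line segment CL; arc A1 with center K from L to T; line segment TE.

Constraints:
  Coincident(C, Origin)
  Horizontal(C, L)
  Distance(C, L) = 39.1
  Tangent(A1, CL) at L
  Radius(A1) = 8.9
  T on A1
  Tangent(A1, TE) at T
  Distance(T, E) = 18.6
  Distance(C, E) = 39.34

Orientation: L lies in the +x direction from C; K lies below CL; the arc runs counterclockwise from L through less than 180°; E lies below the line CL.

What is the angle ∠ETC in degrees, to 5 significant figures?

100.90°

Checks: ∠(KL, LC) = 90.00° ✓; |KT| = 8.900 ✓; ∠(KT, TE) = 90.00° ✓; |TE| = 18.60 ✓; |CE| = 39.34 ✓.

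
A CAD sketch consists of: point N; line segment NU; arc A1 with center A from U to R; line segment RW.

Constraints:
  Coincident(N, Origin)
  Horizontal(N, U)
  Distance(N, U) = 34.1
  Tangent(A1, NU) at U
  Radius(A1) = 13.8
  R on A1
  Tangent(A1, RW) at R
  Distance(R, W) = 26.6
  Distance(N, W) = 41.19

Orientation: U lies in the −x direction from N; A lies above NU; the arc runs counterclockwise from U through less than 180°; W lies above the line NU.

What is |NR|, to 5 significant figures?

23.533

Checks: |AU| = 13.80 ✓; |AR| = 13.80 ✓; ∠(AR, RW) = 90.00° ✓; |RW| = 26.60 ✓; |NW| = 41.19 ✓.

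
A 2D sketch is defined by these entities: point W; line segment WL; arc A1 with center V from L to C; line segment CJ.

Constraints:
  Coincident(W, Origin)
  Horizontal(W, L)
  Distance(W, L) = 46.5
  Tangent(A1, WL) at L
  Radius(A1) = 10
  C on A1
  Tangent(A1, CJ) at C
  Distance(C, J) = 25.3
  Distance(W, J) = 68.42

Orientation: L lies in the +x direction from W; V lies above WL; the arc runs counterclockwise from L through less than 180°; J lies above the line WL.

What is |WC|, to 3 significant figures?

57.1

Checks: W = (0.00, 0.00) ✓; |VC| = 10.00 ✓; ∠(VC, CJ) = 90.00° ✓; |CJ| = 25.30 ✓; |WJ| = 68.42 ✓.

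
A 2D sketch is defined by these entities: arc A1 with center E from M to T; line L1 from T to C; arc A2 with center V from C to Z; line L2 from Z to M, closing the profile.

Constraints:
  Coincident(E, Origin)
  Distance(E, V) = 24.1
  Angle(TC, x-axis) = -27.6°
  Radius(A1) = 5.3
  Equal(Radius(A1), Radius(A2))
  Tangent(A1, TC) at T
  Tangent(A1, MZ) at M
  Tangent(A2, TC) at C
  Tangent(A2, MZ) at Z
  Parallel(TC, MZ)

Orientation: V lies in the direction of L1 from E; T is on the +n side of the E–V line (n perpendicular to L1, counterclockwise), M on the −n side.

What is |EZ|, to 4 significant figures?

24.68

The slot axis is L1's direction at -27.6°, so u = (cos -27.6°, sin -27.6°) = (0.8862, -0.4633) and n = (−sin -27.6°, cos -27.6°) = (0.4633, 0.8862). E is at the origin and V lies 24.1 along u from E, so V = 24.1·u = (21.36, -11.17). Tangency of A1 to both parallel lines with radius 5.3 puts T and M at E ± 5.3·n: T = (2.455, 4.697), M = (-2.455, -4.697). Equal radii place C and Z the same way about V: C = V + 5.3·n = (23.81, -6.469), Z = V − 5.3·n = (18.90, -15.86). Then |EZ| = |Z − E| = 24.68.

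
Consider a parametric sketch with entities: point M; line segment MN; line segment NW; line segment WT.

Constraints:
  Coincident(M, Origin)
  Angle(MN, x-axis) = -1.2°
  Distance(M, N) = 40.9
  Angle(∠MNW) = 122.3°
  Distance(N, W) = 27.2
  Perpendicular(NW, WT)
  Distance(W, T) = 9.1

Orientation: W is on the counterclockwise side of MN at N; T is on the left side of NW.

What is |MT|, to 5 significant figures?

55.274

∠MNW = 122.3°, so NW runs at -1.2° + (180° − 122.3°) = 56.500° from the x-axis; with |NW| = 27.2, W = N + 27.2·(cos 56.500°, sin 56.500°) = (55.904, 21.825). NW is perpendicular to WT; with |WT| = 9.1 on the left of NW, T = W + 9.1·(-0.83389, 0.55194) = (48.315, 26.848). Then |MT| = |T − M| = 55.274.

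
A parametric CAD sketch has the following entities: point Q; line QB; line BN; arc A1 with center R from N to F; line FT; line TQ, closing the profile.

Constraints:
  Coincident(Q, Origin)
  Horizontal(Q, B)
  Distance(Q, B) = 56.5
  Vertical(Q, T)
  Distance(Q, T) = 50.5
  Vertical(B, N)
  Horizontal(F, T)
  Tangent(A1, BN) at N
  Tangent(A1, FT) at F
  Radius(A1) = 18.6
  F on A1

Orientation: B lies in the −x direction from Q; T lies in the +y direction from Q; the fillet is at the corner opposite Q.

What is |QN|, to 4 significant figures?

64.88

The virtual corner opposite Q is at (-56.50, 50.50). Since A1 is tangent to BN there, RN ⟂ BN and tangency of A1 to FT means the radius RF is perpendicular to FT, with radius 18.6, so the center R sits 18.6 in from both sides at R = (-37.90, 31.90). That places the tangent points at N = (-56.50, 31.90) on BN and F = (-37.90, 50.50) on FT. Then |QN| = |N − Q| = 64.88.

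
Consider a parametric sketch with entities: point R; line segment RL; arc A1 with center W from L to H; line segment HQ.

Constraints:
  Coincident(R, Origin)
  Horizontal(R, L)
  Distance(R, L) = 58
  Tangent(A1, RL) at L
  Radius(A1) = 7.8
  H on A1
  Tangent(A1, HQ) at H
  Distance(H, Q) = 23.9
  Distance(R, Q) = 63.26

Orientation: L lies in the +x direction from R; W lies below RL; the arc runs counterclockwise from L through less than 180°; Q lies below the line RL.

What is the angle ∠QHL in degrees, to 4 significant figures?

130.3°

Checks: R.y = 0.00, L.y = 0.00 ✓; |WH| = 7.800 ✓; ∠(WH, HQ) = 90.00° ✓; |HQ| = 23.90 ✓; |RQ| = 63.26 ✓.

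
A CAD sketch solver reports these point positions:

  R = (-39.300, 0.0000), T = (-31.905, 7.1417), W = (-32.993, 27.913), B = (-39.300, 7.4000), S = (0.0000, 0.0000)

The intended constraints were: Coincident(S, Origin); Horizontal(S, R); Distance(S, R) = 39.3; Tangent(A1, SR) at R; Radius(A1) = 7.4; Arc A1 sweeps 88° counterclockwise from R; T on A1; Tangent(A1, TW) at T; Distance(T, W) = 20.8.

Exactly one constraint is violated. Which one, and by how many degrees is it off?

Tangent(A1, TW) at T — off by 5.00°.

S = (0.00, 0.00) ✓; S.y = 0.00, R.y = 0.00 ✓; |SR| = 39.30 ✓; ∠(BR, RS) = 90.00° ✓; |BR| = 7.400 ✓; bearing(B→T) − bearing(B→R) = 88.00° ✓; |BT| = 7.400 ✓; ∠(BT, TW) = 85.00° ✗; |TW| = 20.80 ✓.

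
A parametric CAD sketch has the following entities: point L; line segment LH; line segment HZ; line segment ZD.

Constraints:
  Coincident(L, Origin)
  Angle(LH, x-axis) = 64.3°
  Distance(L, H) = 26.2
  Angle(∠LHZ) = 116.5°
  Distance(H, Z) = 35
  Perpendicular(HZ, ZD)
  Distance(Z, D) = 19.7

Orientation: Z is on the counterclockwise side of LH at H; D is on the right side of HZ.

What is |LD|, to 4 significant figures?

63.57

L is at the origin; LH runs at 64.3° with length 26.2, so H = 26.2·(cos 64.3°, sin 64.3°) = (11.36, 23.61). ∠LHZ = 116.5°, so HZ runs at 64.3° + (180° − 116.5°) = 127.8° from the x-axis; with |HZ| = 35.0, Z = H + 35.0·(cos 127.8°, sin 127.8°) = (-10.09, 51.26). The perpendicularity gives ZD at right angles to HZ; with |ZD| = 19.7 on the right of HZ, D = Z + 19.7·(0.7902, 0.6129) = (5.476, 63.34). Then |LD| = |D − L| = 63.57.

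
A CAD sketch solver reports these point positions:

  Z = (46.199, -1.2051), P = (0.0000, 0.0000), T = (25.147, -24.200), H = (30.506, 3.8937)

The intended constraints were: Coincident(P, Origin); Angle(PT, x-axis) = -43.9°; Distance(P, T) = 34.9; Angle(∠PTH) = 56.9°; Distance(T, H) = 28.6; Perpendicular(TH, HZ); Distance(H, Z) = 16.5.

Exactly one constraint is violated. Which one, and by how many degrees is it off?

Perpendicular(TH, HZ) — off by 7.20°.

P = (0.00, 0.00) ✓; PT at -43.90° ✓; |PT| = 34.90 ✓; ∠PTH = 56.90° ✓; |TH| = 28.60 ✓; ∠(TH, HZ) = 97.20° ✗; |HZ| = 16.50 ✓.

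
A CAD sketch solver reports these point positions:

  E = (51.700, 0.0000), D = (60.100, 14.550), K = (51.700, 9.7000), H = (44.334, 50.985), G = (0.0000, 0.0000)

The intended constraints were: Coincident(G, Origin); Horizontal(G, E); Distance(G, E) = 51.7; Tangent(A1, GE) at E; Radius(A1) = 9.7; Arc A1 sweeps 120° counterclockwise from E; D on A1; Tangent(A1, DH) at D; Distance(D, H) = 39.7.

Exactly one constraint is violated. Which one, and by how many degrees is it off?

Tangent(A1, DH) at D — off by 6.60°.

G = (0.00, 0.00) ✓; G.y = 0.00, E.y = 0.00 ✓; |GE| = 51.70 ✓; ∠(KE, EG) = 90.00° ✓; |KE| = 9.700 ✓; bearing(K→D) − bearing(K→E) = 120.0° ✓; |KD| = 9.700 ✓; ∠(KD, DH) = 96.60° ✗; |DH| = 39.70 ✓.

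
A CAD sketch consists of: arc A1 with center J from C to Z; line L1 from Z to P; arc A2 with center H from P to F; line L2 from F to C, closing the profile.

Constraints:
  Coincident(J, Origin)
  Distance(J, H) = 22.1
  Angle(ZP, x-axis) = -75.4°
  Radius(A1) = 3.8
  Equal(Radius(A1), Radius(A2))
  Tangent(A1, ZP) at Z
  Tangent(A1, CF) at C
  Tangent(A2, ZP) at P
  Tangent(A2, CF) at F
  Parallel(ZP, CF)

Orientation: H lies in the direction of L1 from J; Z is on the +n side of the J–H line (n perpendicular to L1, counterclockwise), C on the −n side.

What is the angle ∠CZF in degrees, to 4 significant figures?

71.02°

The slot axis is L1's direction at -75.4°, so u = (cos -75.4°, sin -75.4°) = (0.2521, -0.9677) and n = (−sin -75.4°, cos -75.4°) = (0.9677, 0.2521). J is at the origin and H lies 22.1 along u from J, so H = 22.1·u = (5.571, -21.39). Tangency of A1 to both parallel lines with radius 3.8 puts Z and C at J ± 3.8·n: Z = (3.677, 0.9579), C = (-3.677, -0.9579). Equal radii place P and F the same way about H: P = H + 3.8·n = (9.248, -20.43), F = H − 3.8·n = (1.893, -22.34). Then cos ∠CZF = ZC·ZF / (|ZC||ZF|), giving 71.02°.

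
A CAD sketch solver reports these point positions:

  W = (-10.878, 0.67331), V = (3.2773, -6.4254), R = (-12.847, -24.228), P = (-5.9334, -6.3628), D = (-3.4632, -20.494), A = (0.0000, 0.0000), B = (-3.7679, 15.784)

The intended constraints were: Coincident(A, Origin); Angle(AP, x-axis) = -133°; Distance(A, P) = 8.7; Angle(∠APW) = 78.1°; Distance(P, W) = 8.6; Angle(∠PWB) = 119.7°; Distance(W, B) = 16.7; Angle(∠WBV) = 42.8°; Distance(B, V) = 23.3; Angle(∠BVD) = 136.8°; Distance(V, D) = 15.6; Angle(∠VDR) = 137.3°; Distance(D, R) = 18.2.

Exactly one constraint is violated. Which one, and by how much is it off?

Distance(D, R) = 18.2 — off by 8.10.

A = (0.00, 0.00) ✓; AP at -133.0° ✓; |AP| = 8.700 ✓; ∠APW = 78.10° ✓; |PW| = 8.600 ✓; ∠PWB = 119.7° ✓; |WB| = 16.70 ✓; ∠WBV = 42.80° ✓; |BV| = 23.30 ✓; ∠BVD = 136.8° ✓; |VD| = 15.60 ✓; ∠VDR = 137.3° ✓; |DR| = 10.10 ✗.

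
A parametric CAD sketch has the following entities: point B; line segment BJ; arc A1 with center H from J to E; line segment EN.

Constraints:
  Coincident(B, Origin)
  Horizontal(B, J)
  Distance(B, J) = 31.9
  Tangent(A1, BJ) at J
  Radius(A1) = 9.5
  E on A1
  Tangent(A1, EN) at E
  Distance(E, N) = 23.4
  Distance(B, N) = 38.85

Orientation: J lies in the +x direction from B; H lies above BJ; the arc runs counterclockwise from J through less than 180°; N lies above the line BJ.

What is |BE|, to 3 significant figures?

41.8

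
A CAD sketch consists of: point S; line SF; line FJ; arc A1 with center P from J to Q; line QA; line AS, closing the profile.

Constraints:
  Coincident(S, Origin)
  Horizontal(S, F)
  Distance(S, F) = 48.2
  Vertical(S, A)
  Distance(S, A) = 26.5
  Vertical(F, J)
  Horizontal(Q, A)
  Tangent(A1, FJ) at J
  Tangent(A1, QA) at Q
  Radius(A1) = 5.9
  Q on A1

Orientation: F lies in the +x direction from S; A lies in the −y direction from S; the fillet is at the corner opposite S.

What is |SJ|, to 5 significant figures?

52.418

S is at the origin; SF is horizontal with |SF| = 48.2 and F on the +x side, so F = (48.200, 0.0000). S and A share the same x with |SA| = 26.5 and A on the −y side, so A = (0.0000, -26.500). The virtual corner opposite S is at (48.200, -26.500). Since A1 is tangent to FJ there, PJ ⟂ FJ and since A1 is tangent to QA there, PQ ⟂ QA, with radius 5.9, so the center P sits 5.9 in from both sides at P = (42.300, -20.600). That places the tangent points at J = (48.200, -20.600) on FJ and Q = (42.300, -26.500) on QA. Then |SJ| = |J − S| = 52.418.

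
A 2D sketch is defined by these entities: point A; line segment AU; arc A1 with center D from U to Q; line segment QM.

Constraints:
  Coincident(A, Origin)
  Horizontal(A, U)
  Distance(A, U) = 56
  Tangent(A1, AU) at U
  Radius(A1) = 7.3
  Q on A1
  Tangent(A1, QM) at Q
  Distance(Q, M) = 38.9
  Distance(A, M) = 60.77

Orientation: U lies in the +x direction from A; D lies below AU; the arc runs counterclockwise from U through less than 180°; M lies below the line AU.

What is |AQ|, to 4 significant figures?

49.19

Checks: |DQ| = 7.300 ✓; ∠(DQ, QM) = 90.00° ✓; |QM| = 38.90 ✓; |AM| = 60.77 ✓.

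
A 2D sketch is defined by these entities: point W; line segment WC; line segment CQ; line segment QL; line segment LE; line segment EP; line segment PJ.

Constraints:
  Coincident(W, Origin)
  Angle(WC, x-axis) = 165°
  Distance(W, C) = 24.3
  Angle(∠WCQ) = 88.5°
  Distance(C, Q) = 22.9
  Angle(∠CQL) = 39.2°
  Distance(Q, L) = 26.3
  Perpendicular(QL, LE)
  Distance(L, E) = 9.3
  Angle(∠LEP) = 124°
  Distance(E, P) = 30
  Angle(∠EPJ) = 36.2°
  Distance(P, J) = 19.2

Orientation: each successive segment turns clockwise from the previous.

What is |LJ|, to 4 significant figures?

20.04

W is at the origin; WC runs at 165.0° with length 24.3, so C = (-23.47, 6.289). ∠WCQ = 88.5° gives CQ at 73.50° from the x-axis; with |CQ| = 22.9, Q = (-16.97, 28.25). ∠CQL = 39.2° gives QL at -67.30° from the x-axis; with |QL| = 26.3, L = (-6.819, 3.984). QL ⟂ LE, so LE runs at -157.3°; with |LE| = 9.3, E = (-15.40, 0.3946). ∠LEP = 124.0° gives EP at 146.7° from the x-axis; with |EP| = 30.0, P = (-40.47, 16.87). ∠EPJ = 36.2° gives PJ at 2.900° from the x-axis; with |PJ| = 19.2, J = (-21.30, 17.84). Then |LJ| = |J − L| = 20.04.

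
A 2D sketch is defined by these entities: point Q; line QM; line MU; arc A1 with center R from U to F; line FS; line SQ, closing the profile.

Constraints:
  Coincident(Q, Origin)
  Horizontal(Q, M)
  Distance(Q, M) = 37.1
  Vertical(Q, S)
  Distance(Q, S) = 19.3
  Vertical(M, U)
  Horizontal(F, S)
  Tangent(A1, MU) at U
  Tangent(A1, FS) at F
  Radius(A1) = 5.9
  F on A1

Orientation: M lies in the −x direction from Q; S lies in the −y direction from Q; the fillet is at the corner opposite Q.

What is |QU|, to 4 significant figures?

39.45

Q is at the origin; QM is horizontal with |QM| = 37.1 and M on the −x side, so M = (-37.10, 0.000). QS is vertical with |QS| = 19.3 and S on the −y side, so S = (0.000, -19.30). The virtual corner opposite Q is at (-37.10, -19.30). Tangency of A1 to MU means the radius RU is perpendicular to MU and since A1 is tangent to FS there, RF ⟂ FS, with radius 5.9, so the center R sits 5.9 in from both sides at R = (-31.20, -13.40). That places the tangent points at U = (-37.10, -13.40) on MU and F = (-31.20, -19.30) on FS. Then |QU| = |U − Q| = 39.45.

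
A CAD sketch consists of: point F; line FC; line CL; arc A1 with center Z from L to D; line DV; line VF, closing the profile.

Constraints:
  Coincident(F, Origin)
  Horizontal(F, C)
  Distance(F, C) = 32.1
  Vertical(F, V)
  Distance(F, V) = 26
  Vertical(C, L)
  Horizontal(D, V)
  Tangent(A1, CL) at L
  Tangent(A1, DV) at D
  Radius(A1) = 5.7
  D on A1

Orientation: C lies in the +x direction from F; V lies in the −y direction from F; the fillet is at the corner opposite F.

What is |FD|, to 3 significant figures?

37.1

F is at the origin; FC is horizontal with |FC| = 32.1 and C on the +x side, so C = (32.1, 0.00). F and V share the same x with |FV| = 26.0 and V on the −y side, so V = (0.00, -26.0). The virtual corner opposite F is at (32.1, -26.0). Tangency of A1 to CL means the radius ZL is perpendicular to CL and tangency of A1 to DV means the radius ZD is perpendicular to DV, with radius 5.7, so the center Z sits 5.7 in from both sides at Z = (26.4, -20.3). That places the tangent points at L = (32.1, -20.3) on CL and D = (26.4, -26.0) on DV. Then |FD| = |D − F| = 37.1.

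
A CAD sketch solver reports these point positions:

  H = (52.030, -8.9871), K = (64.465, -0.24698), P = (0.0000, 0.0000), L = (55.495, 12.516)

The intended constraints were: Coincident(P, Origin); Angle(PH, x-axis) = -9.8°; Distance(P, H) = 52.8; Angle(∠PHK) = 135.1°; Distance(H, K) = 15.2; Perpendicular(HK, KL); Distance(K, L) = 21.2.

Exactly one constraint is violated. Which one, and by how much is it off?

Distance(K, L) = 21.2 — off by 5.60.

P = (0.00, 0.00) ✓; PH at -9.800° ✓; |PH| = 52.80 ✓; ∠PHK = 135.1° ✓; |HK| = 15.20 ✓; ∠(HK, KL) = 90.00° ✓; |KL| = 15.60 ✗.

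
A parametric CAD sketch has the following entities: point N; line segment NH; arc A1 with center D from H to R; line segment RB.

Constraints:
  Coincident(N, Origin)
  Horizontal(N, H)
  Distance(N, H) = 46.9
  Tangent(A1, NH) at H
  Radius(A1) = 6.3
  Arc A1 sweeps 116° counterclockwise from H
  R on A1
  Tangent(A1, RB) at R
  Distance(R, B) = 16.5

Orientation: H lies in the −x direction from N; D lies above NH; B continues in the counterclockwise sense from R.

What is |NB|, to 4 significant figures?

54.04

On A1, H sits at bearing -90° from D; a 116° counterclockwise sweep puts R at bearing 26°, so R = D + 6.3·(cos 26°, sin 26°) = (-41.24, 9.062). Since A1 is tangent to RB there, DR ⟂ RB, so RB runs along (−sin 26°, cos 26°); with |RB| = 16.5, B = (-48.47, 23.89). Then |NB| = |B − N| = 54.04.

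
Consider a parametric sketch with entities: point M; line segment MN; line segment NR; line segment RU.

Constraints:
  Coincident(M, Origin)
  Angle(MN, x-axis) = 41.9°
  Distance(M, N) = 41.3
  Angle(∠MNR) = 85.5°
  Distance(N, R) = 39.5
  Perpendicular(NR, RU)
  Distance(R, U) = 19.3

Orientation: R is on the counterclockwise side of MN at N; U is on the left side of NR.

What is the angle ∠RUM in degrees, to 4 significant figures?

121.1°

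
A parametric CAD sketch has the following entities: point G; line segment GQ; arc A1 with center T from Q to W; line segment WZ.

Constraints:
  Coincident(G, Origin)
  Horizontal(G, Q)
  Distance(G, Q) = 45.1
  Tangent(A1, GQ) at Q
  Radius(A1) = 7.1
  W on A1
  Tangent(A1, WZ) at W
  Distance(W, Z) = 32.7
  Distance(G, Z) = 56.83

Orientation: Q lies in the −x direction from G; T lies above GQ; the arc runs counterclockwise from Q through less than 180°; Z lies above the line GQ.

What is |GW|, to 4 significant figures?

38.76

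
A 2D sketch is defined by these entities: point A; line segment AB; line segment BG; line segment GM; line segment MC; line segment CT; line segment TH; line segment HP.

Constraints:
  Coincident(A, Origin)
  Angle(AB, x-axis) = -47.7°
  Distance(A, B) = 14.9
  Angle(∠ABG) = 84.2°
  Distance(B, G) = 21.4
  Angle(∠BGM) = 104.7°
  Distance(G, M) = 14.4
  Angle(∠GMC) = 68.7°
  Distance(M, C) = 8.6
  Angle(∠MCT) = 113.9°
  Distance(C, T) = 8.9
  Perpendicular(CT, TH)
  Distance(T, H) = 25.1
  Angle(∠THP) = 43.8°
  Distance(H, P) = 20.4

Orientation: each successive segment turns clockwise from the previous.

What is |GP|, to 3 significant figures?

16.2

A is at the origin; AB runs at -47.7° with length 14.9, so B = (10.0, -11.0). ∠ABG = 84.2° gives BG at -144° from the x-axis; with |BG| = 21.4, G = (-7.17, -23.7). ∠BGM = 104.7° gives GM at 141° from the x-axis; with |GM| = 14.4, M = (-18.4, -14.7). ∠GMC = 68.7° gives MC at 29.9° from the x-axis; with |MC| = 8.6, C = (-10.9, -10.4). ∠MCT = 113.9° gives CT at -36.2° from the x-axis; with |CT| = 8.9, T = (-3.76, -15.7). CT ⟂ TH, so TH runs at -126°; with |TH| = 25.1, H = (-18.6, -36.0). ∠THP = 43.8° gives HP at 97.6° from the x-axis; with |HP| = 20.4, P = (-21.3, -15.7). Then |GP| = |P − G| = 16.2.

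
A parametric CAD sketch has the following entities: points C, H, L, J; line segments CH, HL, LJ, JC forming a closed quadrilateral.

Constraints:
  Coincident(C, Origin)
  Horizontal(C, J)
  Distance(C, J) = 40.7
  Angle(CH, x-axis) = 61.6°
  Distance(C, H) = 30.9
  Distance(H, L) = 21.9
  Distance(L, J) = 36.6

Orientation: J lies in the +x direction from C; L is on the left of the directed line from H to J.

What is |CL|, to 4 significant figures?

50.07

Checks: |HL| = 21.90 ✓; |LJ| = 36.60 ✓.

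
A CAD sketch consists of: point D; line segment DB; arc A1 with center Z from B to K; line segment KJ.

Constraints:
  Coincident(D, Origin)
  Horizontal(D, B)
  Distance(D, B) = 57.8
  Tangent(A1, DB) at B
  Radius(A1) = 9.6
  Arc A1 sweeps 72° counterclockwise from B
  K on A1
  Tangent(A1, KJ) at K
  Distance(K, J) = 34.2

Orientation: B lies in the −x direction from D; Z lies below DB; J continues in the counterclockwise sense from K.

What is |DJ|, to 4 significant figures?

86.83

D is at the origin; DB is horizontal with |DB| = 57.8 and B on the −x side, so B = (-57.80, 0.000). Tangency of A1 to DB means the radius ZB is perpendicular to DB, so Z = B + (0, -9.6) = (-57.80, -9.600). On A1, B sits at bearing 90° from Z; a 72° counterclockwise sweep puts K at bearing 162°, so K = Z + 9.6·(cos 162°, sin 162°) = (-66.93, -6.633). The tangent condition forces ZK to be normal to KJ, so KJ runs along (−sin 162°, cos 162°); with |KJ| = 34.2, J = (-77.50, -39.16). Then |DJ| = |J − D| = 86.83.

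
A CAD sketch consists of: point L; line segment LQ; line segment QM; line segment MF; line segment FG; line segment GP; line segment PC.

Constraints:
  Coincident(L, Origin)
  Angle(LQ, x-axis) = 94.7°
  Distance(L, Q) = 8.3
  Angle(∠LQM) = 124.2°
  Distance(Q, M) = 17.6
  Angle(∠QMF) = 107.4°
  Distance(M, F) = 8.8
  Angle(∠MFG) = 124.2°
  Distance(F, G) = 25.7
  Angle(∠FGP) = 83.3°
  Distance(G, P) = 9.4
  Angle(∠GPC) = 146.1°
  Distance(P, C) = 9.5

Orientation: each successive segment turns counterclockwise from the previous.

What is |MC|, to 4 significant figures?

25.14

L is at the origin; LQ runs at 94.7° with length 8.3, so Q = (-0.6801, 8.272). ∠LQM = 124.2° gives QM at 150.5° from the x-axis; with |QM| = 17.6, M = (-16.00, 16.94). ∠QMF = 107.4° gives MF at -136.9° from the x-axis; with |MF| = 8.8, F = (-22.42, 10.93). ∠MFG = 124.2° gives FG at -81.10° from the x-axis; with |FG| = 25.7, G = (-18.45, -14.46). ∠FGP = 83.3° gives GP at 15.60° from the x-axis; with |GP| = 9.4, P = (-9.394, -11.94). ∠GPC = 146.1° gives PC at 49.50° from the x-axis; with |PC| = 9.5, C = (-3.224, -4.713). Then |MC| = |C − M| = 25.14.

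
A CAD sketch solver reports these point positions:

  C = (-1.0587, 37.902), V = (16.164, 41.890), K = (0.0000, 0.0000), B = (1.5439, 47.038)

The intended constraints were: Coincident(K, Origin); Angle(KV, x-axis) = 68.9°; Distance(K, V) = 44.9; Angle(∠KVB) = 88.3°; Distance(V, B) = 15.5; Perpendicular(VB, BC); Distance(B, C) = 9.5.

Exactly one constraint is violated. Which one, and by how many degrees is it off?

Perpendicular(VB, BC) — off by 3.50°.

K = (0.00, 0.00) ✓; KV at 68.90° ✓; |KV| = 44.90 ✓; ∠KVB = 88.30° ✓; |VB| = 15.50 ✓; ∠(VB, BC) = 93.50° ✗; |BC| = 9.499 ✓.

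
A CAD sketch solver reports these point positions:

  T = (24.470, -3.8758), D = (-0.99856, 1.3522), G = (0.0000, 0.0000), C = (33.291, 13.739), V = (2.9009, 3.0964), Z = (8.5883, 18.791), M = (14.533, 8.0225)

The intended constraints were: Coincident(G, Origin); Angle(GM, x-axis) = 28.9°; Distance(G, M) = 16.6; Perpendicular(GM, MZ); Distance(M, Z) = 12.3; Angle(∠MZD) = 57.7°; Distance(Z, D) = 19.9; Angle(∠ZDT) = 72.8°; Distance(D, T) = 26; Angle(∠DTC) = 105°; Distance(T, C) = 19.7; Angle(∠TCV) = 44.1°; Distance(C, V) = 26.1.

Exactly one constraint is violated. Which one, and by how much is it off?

Distance(C, V) = 26.1 — off by 6.10.

G = (0.00, 0.00) ✓; GM at 28.90° ✓; |GM| = 16.60 ✓; ∠(GM, MZ) = 90.00° ✓; |MZ| = 12.30 ✓; ∠MZD = 57.70° ✓; |ZD| = 19.90 ✓; ∠ZDT = 72.80° ✓; |DT| = 26.00 ✓; ∠DTC = 105.0° ✓; |TC| = 19.70 ✓; ∠TCV = 44.10° ✓; |CV| = 32.20 ✗.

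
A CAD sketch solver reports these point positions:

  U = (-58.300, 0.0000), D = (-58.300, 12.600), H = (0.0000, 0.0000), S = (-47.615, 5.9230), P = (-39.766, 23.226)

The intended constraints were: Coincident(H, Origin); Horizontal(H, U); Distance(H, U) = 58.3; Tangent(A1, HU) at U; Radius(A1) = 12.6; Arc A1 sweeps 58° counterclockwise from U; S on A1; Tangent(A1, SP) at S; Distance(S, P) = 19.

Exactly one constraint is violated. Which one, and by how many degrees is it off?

Tangent(A1, SP) at S — off by 7.60°.

H = (0.00, 0.00) ✓; H.y = 0.00, U.y = 0.00 ✓; |HU| = 58.30 ✓; ∠(DU, UH) = 90.00° ✓; |DU| = 12.60 ✓; bearing(D→S) − bearing(D→U) = 58.00° ✓; |DS| = 12.60 ✓; ∠(DS, SP) = 82.40° ✗; |SP| = 19.00 ✓.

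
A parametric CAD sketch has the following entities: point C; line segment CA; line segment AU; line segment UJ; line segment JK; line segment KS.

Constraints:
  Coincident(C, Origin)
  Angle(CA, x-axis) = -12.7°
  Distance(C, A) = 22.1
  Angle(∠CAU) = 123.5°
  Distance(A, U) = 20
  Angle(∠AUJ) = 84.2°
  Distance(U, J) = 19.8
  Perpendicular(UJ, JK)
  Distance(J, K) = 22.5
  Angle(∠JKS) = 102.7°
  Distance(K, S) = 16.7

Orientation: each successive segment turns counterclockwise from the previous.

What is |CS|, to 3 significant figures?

18.5

UJ is perpendicular to JK, so JK runs at -130°; with |JK| = 22.5, K = (6.33, 4.68). ∠JKS = 102.7° gives KS at -53.1° from the x-axis; with |KS| = 16.7, S = (16.4, -8.67). Then |CS| = |S − C| = 18.5.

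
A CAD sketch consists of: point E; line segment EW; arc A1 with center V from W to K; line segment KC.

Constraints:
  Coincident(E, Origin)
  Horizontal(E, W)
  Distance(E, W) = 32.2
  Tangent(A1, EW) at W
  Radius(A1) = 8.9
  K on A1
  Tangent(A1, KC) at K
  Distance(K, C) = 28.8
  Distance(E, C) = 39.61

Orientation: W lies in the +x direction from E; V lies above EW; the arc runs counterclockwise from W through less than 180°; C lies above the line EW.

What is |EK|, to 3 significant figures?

41.3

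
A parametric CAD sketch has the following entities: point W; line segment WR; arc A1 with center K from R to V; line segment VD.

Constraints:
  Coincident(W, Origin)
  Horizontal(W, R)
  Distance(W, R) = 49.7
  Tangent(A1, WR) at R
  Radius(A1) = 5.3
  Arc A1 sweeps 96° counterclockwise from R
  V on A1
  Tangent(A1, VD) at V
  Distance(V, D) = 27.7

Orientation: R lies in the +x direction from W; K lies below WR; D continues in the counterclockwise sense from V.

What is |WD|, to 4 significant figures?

57.93

W is at the origin; W and R share the same y with |WR| = 49.7 and R on the +x side, so R = (49.70, 0.000). Since A1 is tangent to WR there, KR ⟂ WR, so K = R + (0, -5.3) = (49.70, -5.300). On A1, R sits at bearing 90° from K; a 96° counterclockwise sweep puts V at bearing 186°, so V = K + 5.3·(cos 186°, sin 186°) = (44.43, -5.854). A1 meets VD tangentially, so KV is at right angles to VD, so VD runs along (−sin 186°, cos 186°); with |VD| = 27.7, D = (47.32, -33.40). Then |WD| = |D − W| = 57.93.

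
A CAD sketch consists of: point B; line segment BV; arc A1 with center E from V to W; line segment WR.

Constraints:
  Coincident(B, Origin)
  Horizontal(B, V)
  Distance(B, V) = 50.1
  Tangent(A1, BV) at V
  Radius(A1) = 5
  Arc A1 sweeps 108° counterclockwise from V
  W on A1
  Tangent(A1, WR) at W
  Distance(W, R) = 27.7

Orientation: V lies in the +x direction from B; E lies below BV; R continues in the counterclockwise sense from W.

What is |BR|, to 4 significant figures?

63.15

B is at the origin; B and V share the same y with |BV| = 50.1 and V on the +x side, so V = (50.10, 0.000). A1 meets BV tangentially, so EV is at right angles to BV, so E = V + (0, -5) = (50.10, -5.000). On A1, V sits at bearing 90° from E; a 108° counterclockwise sweep puts W at bearing 198°, so W = E + 5.0·(cos 198°, sin 198°) = (45.34, -6.545). A1 meets WR tangentially, so EW is at right angles to WR, so WR runs along (−sin 198°, cos 198°); with |WR| = 27.7, R = (53.90, -32.89). Then |BR| = |R − B| = 63.15.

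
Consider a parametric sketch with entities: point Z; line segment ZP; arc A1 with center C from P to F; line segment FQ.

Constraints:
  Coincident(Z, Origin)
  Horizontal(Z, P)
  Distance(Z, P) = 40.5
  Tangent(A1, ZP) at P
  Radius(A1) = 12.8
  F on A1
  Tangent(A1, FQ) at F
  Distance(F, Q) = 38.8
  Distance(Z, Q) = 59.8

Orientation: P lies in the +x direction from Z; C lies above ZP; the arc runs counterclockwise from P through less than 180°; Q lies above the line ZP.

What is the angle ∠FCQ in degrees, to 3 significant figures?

71.7°

Z is at the origin; ZP is horizontal with |ZP| = 40.5 and P on the +x side, so P = (40.5, 0.00). Since A1 is tangent to ZP there, CP ⟂ ZP, so C = P + (0, 12.8) = (40.5, 12.8). Since CF ⟂ FQ (tangency), |CQ| = √(12.8² + 38.8²) = 40.9 regardless of where F sits on A1. So Q lies on both circle(Z, 59.8) and circle(C, 40.9); the above-ZP intersection is Q = (29.3, 52.1). F is the foot of the tangent from Q: F = (51.1, 20.0).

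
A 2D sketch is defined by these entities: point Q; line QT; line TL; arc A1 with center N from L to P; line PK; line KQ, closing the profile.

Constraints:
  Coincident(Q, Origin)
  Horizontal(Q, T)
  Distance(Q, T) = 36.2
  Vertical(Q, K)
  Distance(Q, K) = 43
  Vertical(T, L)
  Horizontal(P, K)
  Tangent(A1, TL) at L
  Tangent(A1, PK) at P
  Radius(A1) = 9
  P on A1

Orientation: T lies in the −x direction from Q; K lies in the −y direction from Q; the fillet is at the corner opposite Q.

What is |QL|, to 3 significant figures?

49.7

Q is at the origin; QT is horizontal with |QT| = 36.2 and T on the −x side, so T = (-36.2, 0.00). Q and K share the same x with |QK| = 43.0 and K on the −y side, so K = (0.00, -43.0). The virtual corner opposite Q is at (-36.2, -43.0). Tangency of A1 to TL means the radius NL is perpendicular to TL and since A1 is tangent to PK there, NP ⟂ PK, with radius 9.0, so the center N sits 9.0 in from both sides at N = (-27.2, -34.0). That places the tangent points at L = (-36.2, -34.0) on TL and P = (-27.2, -43.0) on PK. Then |QL| = |L − Q| = 49.7.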